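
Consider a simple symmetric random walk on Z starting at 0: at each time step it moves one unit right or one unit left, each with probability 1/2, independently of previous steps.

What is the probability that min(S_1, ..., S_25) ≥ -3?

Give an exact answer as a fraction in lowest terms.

Let f(t,s) = #length-t paths at position s with S_1..S_t all ≥ -3.
f(t,s) = f(t-1,s-1) + f(t-1,s+1) for s ≥ -3; f(t,s) = 0 for s < -3.
t=0: f(0,0)=1
t=1: f(1,-1)=1 f(1,1)=1
t=2: f(2,-2)=1 f(2,0)=2 f(2,2)=1
t=3: f(3,-3)=1 f(3,-1)=3 f(3,1)=3 f(3,3)=1
t=4: f(4,-2)=4 f(4,0)=6 f(4,2)=4 f(4,4)=1
t=5: f(5,-3)=4 f(5,-1)=10 f(5,1)=10 f(5,3)=5 f(5,5)=1
t=6: f(6,-2)=14 f(6,0)=20 f(6,2)=15 f(6,4)=6 f(6,6)=1
t=7: f(7,-3)=14 f(7,-1)=34 f(7,1)=35 f(7,3)=21 f(7,5)=7 f(7,7)=1
t=8: f(8,-2)=48 f(8,0)=69 f(8,2)=56 f(8,4)=28 f(8,6)=8 f(8,8)=1
t=9: f(9,-3)=48 f(9,-1)=117 f(9,1)=125 f(9,3)=84 f(9,5)=36 f(9,7)=9 f(9,9)=1
t=10: f(10,-2)=165 f(10,0)=242 f(10,2)=209 f(10,4)=120 f(10,6)=45 f(10,8)=10 f(10,10)=1
t=11: f(11,-3)=165 f(11,-1)=407 f(11,1)=451 f(11,3)=329 f(11,5)=165 f(11,7)=55 f(11,9)=11 f(11,11)=1
t=12: f(12,-2)=572 f(12,0)=858 f(12,2)=780 f(12,4)=494 f(12,6)=220 f(12,8)=66 f(12,10)=12 f(12,12)=1
t=13: f(13,-3)=572 f(13,-1)=1430 f(13,1)=1638 f(13,3)=1274 f(13,5)=714 f(13,7)=286 f(13,9)=78 f(13,11)=13 f(13,13)=1
t=14: f(14,-2)=2002 f(14,0)=3068 f(14,2)=2912 f(14,4)=1988 f(14,6)=1000 f(14,8)=364 f(14,10)=91 f(14,12)=14 f(14,14)=1
t=15: f(15,-3)=2002 f(15,-1)=5070 f(15,1)=5980 f(15,3)=4900 f(15,5)=2988 f(15,7)=1364 f(15,9)=455 f(15,11)=105 f(15,13)=15 f(15,15)=1
t=16: f(16,-2)=7072 f(16,0)=11050 f(16,2)=10880 f(16,4)=7888 f(16,6)=4352 f(16,8)=1819 f(16,10)=560 f(16,12)=120 f(16,14)=16 f(16,16)=1
t=17: f(17,-3)=7072 f(17,-1)=18122 f(17,1)=21930 f(17,3)=18768 f(17,5)=12240 f(17,7)=6171 f(17,9)=2379 f(17,11)=680 f(17,13)=136 f(17,15)=17 f(17,17)=1
t=18: f(18,-2)=25194 f(18,0)=40052 f(18,2)=40698 f(18,4)=31008 f(18,6)=18411 f(18,8)=8550 f(18,10)=3059 f(18,12)=816 f(18,14)=153 f(18,16)=18 f(18,18)=1
t=19: f(19,-3)=25194 f(19,-1)=65246 f(19,1)=80750 f(19,3)=71706 f(19,5)=49419 f(19,7)=26961 f(19,9)=11609 f(19,11)=3875 f(19,13)=969 f(19,15)=171 f(19,17)=19 f(19,19)=1
t=20: f(20,-2)=90440 f(20,0)=145996 f(20,2)=152456 f(20,4)=121125 f(20,6)=76380 f(20,8)=38570 f(20,10)=15484 f(20,12)=4844 f(20,14)=1140 f(20,16)=190 f(20,18)=20 f(20,20)=1
t=21: f(21,-3)=90440 f(21,-1)=236436 f(21,1)=298452 f(21,3)=273581 f(21,5)=197505 f(21,7)=114950 f(21,9)=54054 f(21,11)=20328 f(21,13)=5984 f(21,15)=1330 f(21,17)=210 f(21,19)=21 f(21,21)=1
t=22: f(22,-2)=326876 f(22,0)=534888 f(22,2)=572033 f(22,4)=471086 f(22,6)=312455 f(22,8)=169004 f(22,10)=74382 f(22,12)=26312 f(22,14)=7314 f(22,16)=1540 f(22,18)=231 f(22,20)=22 f(22,22)=1
t=23: f(23,-3)=326876 f(23,-1)=861764 f(23,1)=1106921 f(23,3)=1043119 f(23,5)=783541 f(23,7)=481459 f(23,9)=243386 f(23,11)=100694 f(23,13)=33626 f(23,15)=8854 f(23,17)=1771 f(23,19)=253 f(23,21)=23 f(23,23)=1
t=24: f(24,-2)=1188640 f(24,0)=1968685 f(24,2)=2150040 f(24,4)=1826660 f(24,6)=1265000 f(24,8)=724845 f(24,10)=344080 f(24,12)=134320 f(24,14)=42480 f(24,16)=10625 f(24,18)=2024 f(24,20)=276 f(24,22)=24 f(24,24)=1
t=25: f(25,-3)=1188640 f(25,-1)=3157325 f(25,1)=4118725 f(25,3)=3976700 f(25,5)=3091660 f(25,7)=1989845 f(25,9)=1068925 f(25,11)=478400 f(25,13)=176800 f(25,15)=53105 f(25,17)=12649 f(25,19)=2300 f(25,21)=300 f(25,23)=25 f(25,25)=1
Σ_s f(25,s) = 19315400
P = 19315400/33554432 = 2414425/4194304

Answer: 2414425/4194304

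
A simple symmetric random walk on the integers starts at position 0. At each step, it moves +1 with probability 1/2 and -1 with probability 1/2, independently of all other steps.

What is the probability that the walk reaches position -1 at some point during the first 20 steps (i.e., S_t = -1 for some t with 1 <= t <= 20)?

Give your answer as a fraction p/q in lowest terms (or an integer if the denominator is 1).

Count via complement. Let g(t,s) = #length-t paths at position s with S_1..S_t all ≠ -1.
g(t,s) = g(t-1,s-1) + g(t-1,s+1) for s ≠ -1; g(t,-1) = 0.
t=0: g(0,0)=1
t=1: g(1,1)=1
t=2: g(2,0)=1 g(2,2)=1
t=3: g(3,1)=2 g(3,3)=1
t=4: g(4,0)=2 g(4,2)=3 g(4,4)=1
t=5: g(5,1)=5 g(5,3)=4 g(5,5)=1
t=6: g(6,0)=5 g(6,2)=9 g(6,4)=5 g(6,6)=1
t=7: g(7,1)=14 g(7,3)=14 g(7,5)=6 g(7,7)=1
t=8: g(8,0)=14 g(8,2)=28 g(8,4)=20 g(8,6)=7 g(8,8)=1
t=9: g(9,1)=42 g(9,3)=48 g(9,5)=27 g(9,7)=8 g(9,9)=1
t=10: g(10,0)=42 g(10,2)=90 g(10,4)=75 g(10,6)=35 g(10,8)=9 g(10,10)=1
t=11: g(11,1)=132 g(11,3)=165 g(11,5)=110 g(11,7)=44 g(11,9)=10 g(11,11)=1
t=12: g(12,0)=132 g(12,2)=297 g(12,4)=275 g(12,6)=154 g(12,8)=54 g(12,10)=11 g(12,12)=1
t=13: g(13,1)=429 g(13,3)=572 g(13,5)=429 g(13,7)=208 g(13,9)=65 g(13,11)=12 g(13,13)=1
t=14: g(14,0)=429 g(14,2)=1001 g(14,4)=1001 g(14,6)=637 g(14,8)=273 g(14,10)=77 g(14,12)=13 g(14,14)=1
t=15: g(15,1)=1430 g(15,3)=2002 g(15,5)=1638 g(15,7)=910 g(15,9)=350 g(15,11)=90 g(15,13)=14 g(15,15)=1
t=16: g(16,0)=1430 g(16,2)=3432 g(16,4)=3640 g(16,6)=2548 g(16,8)=1260 g(16,10)=440 g(16,12)=104 g(16,14)=15 g(16,16)=1
t=17: g(17,1)=4862 g(17,3)=7072 g(17,5)=6188 g(17,7)=3808 g(17,9)=1700 g(17,11)=544 g(17,13)=119 g(17,15)=16 g(17,17)=1
t=18: g(18,0)=4862 g(18,2)=11934 g(18,4)=13260 g(18,6)=9996 g(18,8)=5508 g(18,10)=2244 g(18,12)=663 g(18,14)=135 g(18,16)=17 g(18,18)=1
t=19: g(19,1)=16796 g(19,3)=25194 g(19,5)=23256 g(19,7)=15504 g(19,9)=7752 g(19,11)=2907 g(19,13)=798 g(19,15)=152 g(19,17)=18 g(19,19)=1
t=20: g(20,0)=16796 g(20,2)=41990 g(20,4)=48450 g(20,6)=38760 g(20,8)=23256 g(20,10)=10659 g(20,12)=3705 g(20,14)=950 g(20,16)=170 g(20,18)=19 g(20,20)=1
Paths never hitting -1: Σ_s g(20,s) = 184756
Paths hitting -1: 2^20 - 184756 = 863820
P = 863820/1048576 = 215955/262144

Answer: 215955/262144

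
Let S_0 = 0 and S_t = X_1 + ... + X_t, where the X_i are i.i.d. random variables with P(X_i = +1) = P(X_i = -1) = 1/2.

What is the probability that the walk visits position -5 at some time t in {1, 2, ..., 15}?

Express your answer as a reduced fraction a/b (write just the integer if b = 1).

Answer: 6885/32768

Derivation:
Count via complement. Let g(t,s) = #length-t paths at position s with S_1..S_t all ≠ -5.
g(t,s) = g(t-1,s-1) + g(t-1,s+1) for s ≠ -5; g(t,-5) = 0.
t=0: g(0,0)=1
t=1: g(1,-1)=1 g(1,1)=1
t=2: g(2,-2)=1 g(2,0)=2 g(2,2)=1
t=3: g(3,-3)=1 g(3,-1)=3 g(3,1)=3 g(3,3)=1
t=4: g(4,-4)=1 g(4,-2)=4 g(4,0)=6 g(4,2)=4 g(4,4)=1
t=5: g(5,-3)=5 g(5,-1)=10 g(5,1)=10 g(5,3)=5 g(5,5)=1
t=6: g(6,-4)=5 g(6,-2)=15 g(6,0)=20 g(6,2)=15 g(6,4)=6 g(6,6)=1
t=7: g(7,-3)=20 g(7,-1)=35 g(7,1)=35 g(7,3)=21 g(7,5)=7 g(7,7)=1
t=8: g(8,-4)=20 g(8,-2)=55 g(8,0)=70 g(8,2)=56 g(8,4)=28 g(8,6)=8 g(8,8)=1
t=9: g(9,-3)=75 g(9,-1)=125 g(9,1)=126 g(9,3)=84 g(9,5)=36 g(9,7)=9 g(9,9)=1
t=10: g(10,-4)=75 g(10,-2)=200 g(10,0)=251 g(10,2)=210 g(10,4)=120 g(10,6)=45 g(10,8)=10 g(10,10)=1
t=11: g(11,-3)=275 g(11,-1)=451 g(11,1)=461 g(11,3)=330 g(11,5)=165 g(11,7)=55 g(11,9)=11 g(11,11)=1
t=12: g(12,-4)=275 g(12,-2)=726 g(12,0)=912 g(12,2)=791 g(12,4)=495 g(12,6)=220 g(12,8)=66 g(12,10)=12 g(12,12)=1
t=13: g(13,-3)=1001 g(13,-1)=1638 g(13,1)=1703 g(13,3)=1286 g(13,5)=715 g(13,7)=286 g(13,9)=78 g(13,11)=13 g(13,13)=1
t=14: g(14,-4)=1001 g(14,-2)=2639 g(14,0)=3341 g(14,2)=2989 g(14,4)=2001 g(14,6)=1001 g(14,8)=364 g(14,10)=91 g(14,12)=14 g(14,14)=1
t=15: g(15,-3)=3640 g(15,-1)=5980 g(15,1)=6330 g(15,3)=4990 g(15,5)=3002 g(15,7)=1365 g(15,9)=455 g(15,11)=105 g(15,13)=15 g(15,15)=1
Paths never hitting -5: Σ_s g(15,s) = 25883
Paths hitting -5: 2^15 - 25883 = 6885
P = 6885/32768 = 6885/32768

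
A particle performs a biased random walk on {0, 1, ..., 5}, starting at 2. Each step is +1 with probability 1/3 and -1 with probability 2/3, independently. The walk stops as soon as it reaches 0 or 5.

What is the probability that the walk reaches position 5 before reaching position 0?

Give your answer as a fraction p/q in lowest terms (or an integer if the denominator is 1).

Biased walk: p = 1/3, q = 2/3, r = q/p = 2
Gambler's ruin: P(hit 5 before 0 | start at 2) = (1 - r^a)/(1 - r^N)
r^2 = 4; r^5 = 32
P = (1 - 4) / (1 - 32) = -3 / -31 = 3/31

Answer: 3/31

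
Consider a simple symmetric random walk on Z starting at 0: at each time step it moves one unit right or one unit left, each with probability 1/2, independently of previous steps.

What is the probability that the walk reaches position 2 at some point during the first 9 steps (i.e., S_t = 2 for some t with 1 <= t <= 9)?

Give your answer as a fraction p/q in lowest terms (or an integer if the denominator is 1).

Count via complement. Let g(t,s) = #length-t paths at position s with S_1..S_t all ≠ 2.
g(t,s) = g(t-1,s-1) + g(t-1,s+1) for s ≠ 2; g(t,2) = 0.
t=0: g(0,0)=1
t=1: g(1,-1)=1 g(1,1)=1
t=2: g(2,-2)=1 g(2,0)=2
t=3: g(3,-3)=1 g(3,-1)=3 g(3,1)=2
t=4: g(4,-4)=1 g(4,-2)=4 g(4,0)=5
t=5: g(5,-5)=1 g(5,-3)=5 g(5,-1)=9 g(5,1)=5
t=6: g(6,-6)=1 g(6,-4)=6 g(6,-2)=14 g(6,0)=14
t=7: g(7,-7)=1 g(7,-5)=7 g(7,-3)=20 g(7,-1)=28 g(7,1)=14
t=8: g(8,-8)=1 g(8,-6)=8 g(8,-4)=27 g(8,-2)=48 g(8,0)=42
t=9: g(9,-9)=1 g(9,-7)=9 g(9,-5)=35 g(9,-3)=75 g(9,-1)=90 g(9,1)=42
Paths never hitting 2: Σ_s g(9,s) = 252
Paths hitting 2: 2^9 - 252 = 260
P = 260/512 = 65/128

Answer: 65/128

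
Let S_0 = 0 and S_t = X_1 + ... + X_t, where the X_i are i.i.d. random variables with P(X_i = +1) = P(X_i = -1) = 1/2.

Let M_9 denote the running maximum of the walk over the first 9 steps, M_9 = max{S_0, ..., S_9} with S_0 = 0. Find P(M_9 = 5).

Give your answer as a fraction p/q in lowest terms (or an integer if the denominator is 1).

Let M_9 = max(S_0,...,S_9). Use the reflection principle: for j ≥ 1, #{paths with M_9 ≥ j} = #{S_9 ≥ j} + #{S_9 ≥ j+1}.
By reflection, #{M_9 ≥ 5} = #{S_9 ≥ 5} + #{S_9 ≥ 6} = 46 + 10 = 56.
#{M_9 ≥ 6} = #{S_9 ≥ 6} + #{S_9 ≥ 7} = 10 + 10 = 20.
#{M_9 = 5} = 56 - 20 = 36.
P(M_9 = 5) = 36/512 = 9/128

Answer: 9/128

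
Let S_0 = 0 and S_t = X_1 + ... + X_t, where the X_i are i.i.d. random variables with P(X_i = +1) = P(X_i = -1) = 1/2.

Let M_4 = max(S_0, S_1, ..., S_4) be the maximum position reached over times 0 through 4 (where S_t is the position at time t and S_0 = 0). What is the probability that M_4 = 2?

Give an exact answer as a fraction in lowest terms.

Answer: 1/4

Derivation:
Let M_4 = max(S_0,...,S_4). Use the reflection principle: for j ≥ 1, #{paths with M_4 ≥ j} = #{S_4 ≥ j} + #{S_4 ≥ j+1}.
By reflection, #{M_4 ≥ 2} = #{S_4 ≥ 2} + #{S_4 ≥ 3} = 5 + 1 = 6.
#{M_4 ≥ 3} = #{S_4 ≥ 3} + #{S_4 ≥ 4} = 1 + 1 = 2.
#{M_4 = 2} = 6 - 2 = 4.
P(M_4 = 2) = 4/16 = 1/4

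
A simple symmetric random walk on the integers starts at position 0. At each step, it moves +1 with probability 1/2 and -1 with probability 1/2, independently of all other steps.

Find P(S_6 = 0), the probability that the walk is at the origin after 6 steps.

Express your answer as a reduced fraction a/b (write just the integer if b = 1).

To return to 0 after 6 steps: need exactly 3 steps of +1 and 3 of -1.
Favorable paths: C(6,3) = 20
Total paths: 2^6 = 64
P = 20/64 = 5/16

Answer: 5/16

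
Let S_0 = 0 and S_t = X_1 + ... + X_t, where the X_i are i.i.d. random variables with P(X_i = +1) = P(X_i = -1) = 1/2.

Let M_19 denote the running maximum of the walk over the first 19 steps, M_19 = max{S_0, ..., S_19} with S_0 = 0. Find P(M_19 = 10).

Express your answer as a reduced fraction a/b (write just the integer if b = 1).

Let M_19 = max(S_0,...,S_19). Use the reflection principle: for j ≥ 1, #{paths with M_19 ≥ j} = #{S_19 ≥ j} + #{S_19 ≥ j+1}.
By reflection, #{M_19 ≥ 10} = #{S_19 ≥ 10} + #{S_19 ≥ 11} = 5036 + 5036 = 10072.
#{M_19 ≥ 11} = #{S_19 ≥ 11} + #{S_19 ≥ 12} = 5036 + 1160 = 6196.
#{M_19 = 10} = 10072 - 6196 = 3876.
P(M_19 = 10) = 3876/524288 = 969/131072

Answer: 969/131072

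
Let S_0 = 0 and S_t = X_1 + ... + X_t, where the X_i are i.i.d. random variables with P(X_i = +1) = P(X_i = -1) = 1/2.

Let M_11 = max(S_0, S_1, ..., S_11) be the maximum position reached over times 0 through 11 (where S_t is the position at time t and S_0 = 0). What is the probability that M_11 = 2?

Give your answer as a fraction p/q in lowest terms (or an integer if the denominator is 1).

Let M_11 = max(S_0,...,S_11). Use the reflection principle: for j ≥ 1, #{paths with M_11 ≥ j} = #{S_11 ≥ j} + #{S_11 ≥ j+1}.
By reflection, #{M_11 ≥ 2} = #{S_11 ≥ 2} + #{S_11 ≥ 3} = 562 + 562 = 1124.
#{M_11 ≥ 3} = #{S_11 ≥ 3} + #{S_11 ≥ 4} = 562 + 232 = 794.
#{M_11 = 2} = 1124 - 794 = 330.
P(M_11 = 2) = 330/2048 = 165/1024

Answer: 165/1024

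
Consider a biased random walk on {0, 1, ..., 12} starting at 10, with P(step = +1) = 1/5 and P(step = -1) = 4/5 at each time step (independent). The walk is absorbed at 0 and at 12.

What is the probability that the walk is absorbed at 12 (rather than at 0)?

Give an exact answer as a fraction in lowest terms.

Answer: 69905/1118481

Derivation:
Biased walk: p = 1/5, q = 4/5, r = q/p = 4
Gambler's ruin: P(hit 12 before 0 | start at 10) = (1 - r^a)/(1 - r^N)
r^10 = 1048576; r^12 = 16777216
P = (1 - 1048576) / (1 - 16777216) = -1048575 / -16777215 = 69905/1118481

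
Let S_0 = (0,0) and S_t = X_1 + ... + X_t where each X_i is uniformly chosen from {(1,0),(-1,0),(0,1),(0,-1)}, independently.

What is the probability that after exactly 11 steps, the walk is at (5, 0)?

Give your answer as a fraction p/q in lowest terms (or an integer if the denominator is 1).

Answer: 27225/4194304

Derivation:
Let h be the number of horizontal steps (so 11-h are vertical). To end at (5,0) need (h+5)/2 right-steps and ((11-h)+0)/2 up-steps.
Sum over h with 5 ≤ h ≤ 11, h ≡ 1 (mod 2), 11-h ≡ 0 (mod 2):
h=5: C(11,5)·C(5,5)·C(6,3) = 462·1·20 = 9240
h=7: C(11,7)·C(7,6)·C(4,2) = 330·7·6 = 13860
h=9: C(11,9)·C(9,7)·C(2,1) = 55·36·2 = 3960
h=11: C(11,11)·C(11,8)·C(0,0) = 1·165·1 = 165
Total favorable: 27225
Total paths: 4^11 = 4194304
P = 27225/4194304 = 27225/4194304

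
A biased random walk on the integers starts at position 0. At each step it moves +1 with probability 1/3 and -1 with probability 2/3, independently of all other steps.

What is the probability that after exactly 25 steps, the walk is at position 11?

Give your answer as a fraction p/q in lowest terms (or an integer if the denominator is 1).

Answer: 61529600/847288609443

Derivation:
To reach position 11 after 25 steps: need 18 steps of +1 and 7 steps of -1.
Number of such sequences: C(25,18) = 480700
Each has probability (1/3)^18 · (2/3)^7 = 128/847288609443
P = 480700 · 128/847288609443 = 61529600/847288609443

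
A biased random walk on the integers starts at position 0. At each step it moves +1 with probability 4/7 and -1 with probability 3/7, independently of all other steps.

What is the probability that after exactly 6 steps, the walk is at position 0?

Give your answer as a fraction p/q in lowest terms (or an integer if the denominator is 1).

Answer: 34560/117649

Derivation:
To be at 0 after 6 steps: need exactly 3 steps of +1 and 3 of -1.
Number of such sequences: C(6,3) = 20
Each has probability (4/7)^3 · (3/7)^3 = 1728/117649
P = 20 · 1728/117649 = 34560/117649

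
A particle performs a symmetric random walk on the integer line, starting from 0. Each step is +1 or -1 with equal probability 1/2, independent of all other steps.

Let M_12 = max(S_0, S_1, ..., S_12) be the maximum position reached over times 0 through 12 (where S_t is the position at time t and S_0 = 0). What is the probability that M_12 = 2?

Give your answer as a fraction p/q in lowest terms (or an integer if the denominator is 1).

Let M_12 = max(S_0,...,S_12). Use the reflection principle: for j ≥ 1, #{paths with M_12 ≥ j} = #{S_12 ≥ j} + #{S_12 ≥ j+1}.
By reflection, #{M_12 ≥ 2} = #{S_12 ≥ 2} + #{S_12 ≥ 3} = 1586 + 794 = 2380.
#{M_12 ≥ 3} = #{S_12 ≥ 3} + #{S_12 ≥ 4} = 794 + 794 = 1588.
#{M_12 = 2} = 2380 - 1588 = 792.
P(M_12 = 2) = 792/4096 = 99/512

Answer: 99/512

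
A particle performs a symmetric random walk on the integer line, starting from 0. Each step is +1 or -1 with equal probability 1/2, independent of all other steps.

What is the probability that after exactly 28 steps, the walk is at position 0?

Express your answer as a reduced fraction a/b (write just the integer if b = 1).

Answer: 5014575/33554432

Derivation:
To return to 0 after 28 steps: need exactly 14 steps of +1 and 14 of -1.
Favorable paths: C(28,14) = 40116600
Total paths: 2^28 = 268435456
P = 40116600/268435456 = 5014575/33554432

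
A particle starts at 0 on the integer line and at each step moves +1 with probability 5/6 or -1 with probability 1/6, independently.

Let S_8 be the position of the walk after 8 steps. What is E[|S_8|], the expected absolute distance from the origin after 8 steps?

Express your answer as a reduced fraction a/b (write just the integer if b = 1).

S_8 takes values m ≡ 0 (mod 2) with |m| ≤ 8; P(S_8=m) = C(8,(8+m)/2) · (5/6)^((8+m)/2) · (1/6)^((8-m)/2).
Distribution: P(S=-8)=1/1679616, P(S=-6)=5/209952, P(S=-4)=175/419904, P(S=-2)=875/209952, P(S=0)=21875/839808, P(S=2)=21875/209952, P(S=4)=109375/419904, P(S=6)=78125/209952, P(S=8)=390625/1679616
E[|S_8|] = Σ_m |m|·P(S_8=m) = 562003/104976

Answer: 562003/104976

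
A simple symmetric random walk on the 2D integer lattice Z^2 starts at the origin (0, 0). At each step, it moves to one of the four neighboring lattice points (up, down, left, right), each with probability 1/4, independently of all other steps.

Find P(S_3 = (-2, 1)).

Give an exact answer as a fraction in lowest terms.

Let h be the number of horizontal steps (so 3-h are vertical). To end at (-2,1) need (h-2)/2 right-steps and ((3-h)+1)/2 up-steps.
Sum over h with 2 ≤ h ≤ 2, h ≡ 0 (mod 2), 3-h ≡ 1 (mod 2):
h=2: C(3,2)·C(2,0)·C(1,1) = 3·1·1 = 3
Total favorable: 3
Total paths: 4^3 = 64
P = 3/64 = 3/64

Answer: 3/64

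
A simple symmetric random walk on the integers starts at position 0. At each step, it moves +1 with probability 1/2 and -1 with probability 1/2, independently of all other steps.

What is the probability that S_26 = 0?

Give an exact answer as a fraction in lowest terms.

Answer: 1300075/8388608

Derivation:
To return to 0 after 26 steps: need exactly 13 steps of +1 and 13 of -1.
Favorable paths: C(26,13) = 10400600
Total paths: 2^26 = 67108864
P = 10400600/67108864 = 1300075/8388608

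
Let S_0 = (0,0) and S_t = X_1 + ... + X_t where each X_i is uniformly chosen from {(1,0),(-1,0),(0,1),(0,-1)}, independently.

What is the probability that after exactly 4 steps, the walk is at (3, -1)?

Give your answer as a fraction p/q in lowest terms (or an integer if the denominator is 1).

Let h be the number of horizontal steps (so 4-h are vertical). To end at (3,-1) need (h+3)/2 right-steps and ((4-h)-1)/2 up-steps.
Sum over h with 3 ≤ h ≤ 3, h ≡ 1 (mod 2), 4-h ≡ 1 (mod 2):
h=3: C(4,3)·C(3,3)·C(1,0) = 4·1·1 = 4
Total favorable: 4
Total paths: 4^4 = 256
P = 4/256 = 1/64

Answer: 1/64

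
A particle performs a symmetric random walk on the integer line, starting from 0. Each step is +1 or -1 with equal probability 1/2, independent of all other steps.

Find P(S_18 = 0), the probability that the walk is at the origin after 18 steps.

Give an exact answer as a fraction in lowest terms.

To return to 0 after 18 steps: need exactly 9 steps of +1 and 9 of -1.
Favorable paths: C(18,9) = 48620
Total paths: 2^18 = 262144
P = 48620/262144 = 12155/65536

Answer: 12155/65536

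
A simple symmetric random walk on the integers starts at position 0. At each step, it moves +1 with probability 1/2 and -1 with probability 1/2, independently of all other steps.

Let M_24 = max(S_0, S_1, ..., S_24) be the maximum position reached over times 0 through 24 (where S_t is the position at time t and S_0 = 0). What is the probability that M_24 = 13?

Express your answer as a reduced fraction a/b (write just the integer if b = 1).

Let M_24 = max(S_0,...,S_24). Use the reflection principle: for j ≥ 1, #{paths with M_24 ≥ j} = #{S_24 ≥ j} + #{S_24 ≥ j+1}.
By reflection, #{M_24 ≥ 13} = #{S_24 ≥ 13} + #{S_24 ≥ 14} = 55455 + 55455 = 110910.
#{M_24 ≥ 14} = #{S_24 ≥ 14} + #{S_24 ≥ 15} = 55455 + 12951 = 68406.
#{M_24 = 13} = 110910 - 68406 = 42504.
P(M_24 = 13) = 42504/16777216 = 5313/2097152

Answer: 5313/2097152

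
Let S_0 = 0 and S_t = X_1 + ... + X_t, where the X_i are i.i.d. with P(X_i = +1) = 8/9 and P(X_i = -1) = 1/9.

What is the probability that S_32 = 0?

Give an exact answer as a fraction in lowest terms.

Answer: 18798787641831336181760/381520424476945831628649898809

Derivation:
To be at 0 after 32 steps: need exactly 16 steps of +1 and 16 of -1.
Number of such sequences: C(32,16) = 601080390
Each has probability (8/9)^16 · (1/9)^16 = 281474976710656/3433683820292512484657849089281
P = 601080390 · 281474976710656/3433683820292512484657849089281 = 18798787641831336181760/381520424476945831628649898809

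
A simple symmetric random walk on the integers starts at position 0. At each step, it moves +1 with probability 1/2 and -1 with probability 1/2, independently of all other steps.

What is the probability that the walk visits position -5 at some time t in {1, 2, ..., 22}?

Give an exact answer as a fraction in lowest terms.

Answer: 300185/1048576

Derivation:
Count via complement. Let g(t,s) = #length-t paths at position s with S_1..S_t all ≠ -5.
g(t,s) = g(t-1,s-1) + g(t-1,s+1) for s ≠ -5; g(t,-5) = 0.
t=0: g(0,0)=1
t=1: g(1,-1)=1 g(1,1)=1
t=2: g(2,-2)=1 g(2,0)=2 g(2,2)=1
t=3: g(3,-3)=1 g(3,-1)=3 g(3,1)=3 g(3,3)=1
t=4: g(4,-4)=1 g(4,-2)=4 g(4,0)=6 g(4,2)=4 g(4,4)=1
t=5: g(5,-3)=5 g(5,-1)=10 g(5,1)=10 g(5,3)=5 g(5,5)=1
t=6: g(6,-4)=5 g(6,-2)=15 g(6,0)=20 g(6,2)=15 g(6,4)=6 g(6,6)=1
t=7: g(7,-3)=20 g(7,-1)=35 g(7,1)=35 g(7,3)=21 g(7,5)=7 g(7,7)=1
t=8: g(8,-4)=20 g(8,-2)=55 g(8,0)=70 g(8,2)=56 g(8,4)=28 g(8,6)=8 g(8,8)=1
t=9: g(9,-3)=75 g(9,-1)=125 g(9,1)=126 g(9,3)=84 g(9,5)=36 g(9,7)=9 g(9,9)=1
t=10: g(10,-4)=75 g(10,-2)=200 g(10,0)=251 g(10,2)=210 g(10,4)=120 g(10,6)=45 g(10,8)=10 g(10,10)=1
t=11: g(11,-3)=275 g(11,-1)=451 g(11,1)=461 g(11,3)=330 g(11,5)=165 g(11,7)=55 g(11,9)=11 g(11,11)=1
t=12: g(12,-4)=275 g(12,-2)=726 g(12,0)=912 g(12,2)=791 g(12,4)=495 g(12,6)=220 g(12,8)=66 g(12,10)=12 g(12,12)=1
t=13: g(13,-3)=1001 g(13,-1)=1638 g(13,1)=1703 g(13,3)=1286 g(13,5)=715 g(13,7)=286 g(13,9)=78 g(13,11)=13 g(13,13)=1
t=14: g(14,-4)=1001 g(14,-2)=2639 g(14,0)=3341 g(14,2)=2989 g(14,4)=2001 g(14,6)=1001 g(14,8)=364 g(14,10)=91 g(14,12)=14 g(14,14)=1
t=15: g(15,-3)=3640 g(15,-1)=5980 g(15,1)=6330 g(15,3)=4990 g(15,5)=3002 g(15,7)=1365 g(15,9)=455 g(15,11)=105 g(15,13)=15 g(15,15)=1
t=16: g(16,-4)=3640 g(16,-2)=9620 g(16,0)=12310 g(16,2)=11320 g(16,4)=7992 g(16,6)=4367 g(16,8)=1820 g(16,10)=560 g(16,12)=120 g(16,14)=16 g(16,16)=1
t=17: g(17,-3)=13260 g(17,-1)=21930 g(17,1)=23630 g(17,3)=19312 g(17,5)=12359 g(17,7)=6187 g(17,9)=2380 g(17,11)=680 g(17,13)=136 g(17,15)=17 g(17,17)=1
t=18: g(18,-4)=13260 g(18,-2)=35190 g(18,0)=45560 g(18,2)=42942 g(18,4)=31671 g(18,6)=18546 g(18,8)=8567 g(18,10)=3060 g(18,12)=816 g(18,14)=153 g(18,16)=18 g(18,18)=1
t=19: g(19,-3)=48450 g(19,-1)=80750 g(19,1)=88502 g(19,3)=74613 g(19,5)=50217 g(19,7)=27113 g(19,9)=11627 g(19,11)=3876 g(19,13)=969 g(19,15)=171 g(19,17)=19 g(19,19)=1
t=20: g(20,-4)=48450 g(20,-2)=129200 g(20,0)=169252 g(20,2)=163115 g(20,4)=124830 g(20,6)=77330 g(20,8)=38740 g(20,10)=15503 g(20,12)=4845 g(20,14)=1140 g(20,16)=190 g(20,18)=20 g(20,20)=1
t=21: g(21,-3)=177650 g(21,-1)=298452 g(21,1)=332367 g(21,3)=287945 g(21,5)=202160 g(21,7)=116070 g(21,9)=54243 g(21,11)=20348 g(21,13)=5985 g(21,15)=1330 g(21,17)=210 g(21,19)=21 g(21,21)=1
t=22: g(22,-4)=177650 g(22,-2)=476102 g(22,0)=630819 g(22,2)=620312 g(22,4)=490105 g(22,6)=318230 g(22,8)=170313 g(22,10)=74591 g(22,12)=26333 g(22,14)=7315 g(22,16)=1540 g(22,18)=231 g(22,20)=22 g(22,22)=1
Paths never hitting -5: Σ_s g(22,s) = 2993564
Paths hitting -5: 2^22 - 2993564 = 1200740
P = 1200740/4194304 = 300185/1048576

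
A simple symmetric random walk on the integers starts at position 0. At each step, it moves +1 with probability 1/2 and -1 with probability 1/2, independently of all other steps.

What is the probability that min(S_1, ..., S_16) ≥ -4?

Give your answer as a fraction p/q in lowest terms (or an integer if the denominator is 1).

Answer: 25883/32768

Derivation:
Let f(t,s) = #length-t paths at position s with S_1..S_t all ≥ -4.
f(t,s) = f(t-1,s-1) + f(t-1,s+1) for s ≥ -4; f(t,s) = 0 for s < -4.
t=0: f(0,0)=1
t=1: f(1,-1)=1 f(1,1)=1
t=2: f(2,-2)=1 f(2,0)=2 f(2,2)=1
t=3: f(3,-3)=1 f(3,-1)=3 f(3,1)=3 f(3,3)=1
t=4: f(4,-4)=1 f(4,-2)=4 f(4,0)=6 f(4,2)=4 f(4,4)=1
t=5: f(5,-3)=5 f(5,-1)=10 f(5,1)=10 f(5,3)=5 f(5,5)=1
t=6: f(6,-4)=5 f(6,-2)=15 f(6,0)=20 f(6,2)=15 f(6,4)=6 f(6,6)=1
t=7: f(7,-3)=20 f(7,-1)=35 f(7,1)=35 f(7,3)=21 f(7,5)=7 f(7,7)=1
t=8: f(8,-4)=20 f(8,-2)=55 f(8,0)=70 f(8,2)=56 f(8,4)=28 f(8,6)=8 f(8,8)=1
t=9: f(9,-3)=75 f(9,-1)=125 f(9,1)=126 f(9,3)=84 f(9,5)=36 f(9,7)=9 f(9,9)=1
t=10: f(10,-4)=75 f(10,-2)=200 f(10,0)=251 f(10,2)=210 f(10,4)=120 f(10,6)=45 f(10,8)=10 f(10,10)=1
t=11: f(11,-3)=275 f(11,-1)=451 f(11,1)=461 f(11,3)=330 f(11,5)=165 f(11,7)=55 f(11,9)=11 f(11,11)=1
t=12: f(12,-4)=275 f(12,-2)=726 f(12,0)=912 f(12,2)=791 f(12,4)=495 f(12,6)=220 f(12,8)=66 f(12,10)=12 f(12,12)=1
t=13: f(13,-3)=1001 f(13,-1)=1638 f(13,1)=1703 f(13,3)=1286 f(13,5)=715 f(13,7)=286 f(13,9)=78 f(13,11)=13 f(13,13)=1
t=14: f(14,-4)=1001 f(14,-2)=2639 f(14,0)=3341 f(14,2)=2989 f(14,4)=2001 f(14,6)=1001 f(14,8)=364 f(14,10)=91 f(14,12)=14 f(14,14)=1
t=15: f(15,-3)=3640 f(15,-1)=5980 f(15,1)=6330 f(15,3)=4990 f(15,5)=3002 f(15,7)=1365 f(15,9)=455 f(15,11)=105 f(15,13)=15 f(15,15)=1
t=16: f(16,-4)=3640 f(16,-2)=9620 f(16,0)=12310 f(16,2)=11320 f(16,4)=7992 f(16,6)=4367 f(16,8)=1820 f(16,10)=560 f(16,12)=120 f(16,14)=16 f(16,16)=1
Σ_s f(16,s) = 51766
P = 51766/65536 = 25883/32768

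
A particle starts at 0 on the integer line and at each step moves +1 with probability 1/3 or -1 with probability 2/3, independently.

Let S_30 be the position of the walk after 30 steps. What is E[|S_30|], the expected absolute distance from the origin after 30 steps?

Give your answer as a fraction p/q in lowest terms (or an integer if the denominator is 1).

Answer: 8572735215010/847288609443

Derivation:
S_30 takes values m ≡ 0 (mod 2) with |m| ≤ 30; P(S_30=m) = C(30,(30+m)/2) · (1/3)^((30+m)/2) · (2/3)^((30-m)/2).
Distribution: P(S=-30)=1073741824/205891132094649, P(S=-28)=5368709120/68630377364883, P(S=-26)=38923141120/68630377364883, P(S=-24)=544923975680/205891132094649, P(S=-22)=68115496960/7625597484987, P(S=-20)=177100292096/7625597484987, P(S=-18)=1106876825600/22876792454961, P(S=-16)=632501043200/7625597484987, P(S=-14)=909220249600/7625597484987, P(S=-12)=10001422745600/68630377364883, P(S=-10)=3500497960960/22876792454961, P(S=-8)=3182270873600/22876792454961, P(S=-6)=7557893324800/68630377364883, P(S=-4)=581376409600/7625597484987, P(S=-2)=352978534400/7625597484987, P(S=0)=564765655040/22876792454961, P(S=2)=88244633600/7625597484987, P(S=4)=36336025600/7625597484987, P(S=6)=118092083200/68630377364883, P(S=8)=12430745600/22876792454961, P(S=10)=3418455040/22876792454961, P(S=12)=2441753600/68630377364883, P(S=14)=55494400/7625597484987, P(S=16)=9651200/7625597484987, P(S=18)=4222400/22876792454961, P(S=20)=168896/7625597484987, P(S=22)=16240/7625597484987, P(S=24)=32480/205891132094649, P(S=26)=580/68630377364883, P(S=28)=20/68630377364883, P(S=30)=1/205891132094649
E[|S_30|] = Σ_m |m|·P(S_30=m) = 8572735215010/847288609443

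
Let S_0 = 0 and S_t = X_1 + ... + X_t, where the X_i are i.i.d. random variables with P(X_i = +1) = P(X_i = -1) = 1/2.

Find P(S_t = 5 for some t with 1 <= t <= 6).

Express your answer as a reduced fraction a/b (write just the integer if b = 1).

Answer: 1/32

Derivation:
Count via complement. Let g(t,s) = #length-t paths at position s with S_1..S_t all ≠ 5.
g(t,s) = g(t-1,s-1) + g(t-1,s+1) for s ≠ 5; g(t,5) = 0.
t=0: g(0,0)=1
t=1: g(1,-1)=1 g(1,1)=1
t=2: g(2,-2)=1 g(2,0)=2 g(2,2)=1
t=3: g(3,-3)=1 g(3,-1)=3 g(3,1)=3 g(3,3)=1
t=4: g(4,-4)=1 g(4,-2)=4 g(4,0)=6 g(4,2)=4 g(4,4)=1
t=5: g(5,-5)=1 g(5,-3)=5 g(5,-1)=10 g(5,1)=10 g(5,3)=5
t=6: g(6,-6)=1 g(6,-4)=6 g(6,-2)=15 g(6,0)=20 g(6,2)=15 g(6,4)=5
Paths never hitting 5: Σ_s g(6,s) = 62
Paths hitting 5: 2^6 - 62 = 2
P = 2/64 = 1/32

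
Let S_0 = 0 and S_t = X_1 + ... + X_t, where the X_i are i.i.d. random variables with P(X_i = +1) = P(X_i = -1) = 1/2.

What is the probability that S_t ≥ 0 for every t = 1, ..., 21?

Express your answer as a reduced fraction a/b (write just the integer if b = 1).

Let f(t,s) = #length-t paths at position s with S_1..S_t all ≥ 0.
f(t,s) = f(t-1,s-1) + f(t-1,s+1) for s ≥ 0; f(t,s) = 0 for s < 0.
t=0: f(0,0)=1
t=1: f(1,1)=1
t=2: f(2,0)=1 f(2,2)=1
t=3: f(3,1)=2 f(3,3)=1
t=4: f(4,0)=2 f(4,2)=3 f(4,4)=1
t=5: f(5,1)=5 f(5,3)=4 f(5,5)=1
t=6: f(6,0)=5 f(6,2)=9 f(6,4)=5 f(6,6)=1
t=7: f(7,1)=14 f(7,3)=14 f(7,5)=6 f(7,7)=1
t=8: f(8,0)=14 f(8,2)=28 f(8,4)=20 f(8,6)=7 f(8,8)=1
t=9: f(9,1)=42 f(9,3)=48 f(9,5)=27 f(9,7)=8 f(9,9)=1
t=10: f(10,0)=42 f(10,2)=90 f(10,4)=75 f(10,6)=35 f(10,8)=9 f(10,10)=1
t=11: f(11,1)=132 f(11,3)=165 f(11,5)=110 f(11,7)=44 f(11,9)=10 f(11,11)=1
t=12: f(12,0)=132 f(12,2)=297 f(12,4)=275 f(12,6)=154 f(12,8)=54 f(12,10)=11 f(12,12)=1
t=13: f(13,1)=429 f(13,3)=572 f(13,5)=429 f(13,7)=208 f(13,9)=65 f(13,11)=12 f(13,13)=1
t=14: f(14,0)=429 f(14,2)=1001 f(14,4)=1001 f(14,6)=637 f(14,8)=273 f(14,10)=77 f(14,12)=13 f(14,14)=1
t=15: f(15,1)=1430 f(15,3)=2002 f(15,5)=1638 f(15,7)=910 f(15,9)=350 f(15,11)=90 f(15,13)=14 f(15,15)=1
t=16: f(16,0)=1430 f(16,2)=3432 f(16,4)=3640 f(16,6)=2548 f(16,8)=1260 f(16,10)=440 f(16,12)=104 f(16,14)=15 f(16,16)=1
t=17: f(17,1)=4862 f(17,3)=7072 f(17,5)=6188 f(17,7)=3808 f(17,9)=1700 f(17,11)=544 f(17,13)=119 f(17,15)=16 f(17,17)=1
t=18: f(18,0)=4862 f(18,2)=11934 f(18,4)=13260 f(18,6)=9996 f(18,8)=5508 f(18,10)=2244 f(18,12)=663 f(18,14)=135 f(18,16)=17 f(18,18)=1
t=19: f(19,1)=16796 f(19,3)=25194 f(19,5)=23256 f(19,7)=15504 f(19,9)=7752 f(19,11)=2907 f(19,13)=798 f(19,15)=152 f(19,17)=18 f(19,19)=1
t=20: f(20,0)=16796 f(20,2)=41990 f(20,4)=48450 f(20,6)=38760 f(20,8)=23256 f(20,10)=10659 f(20,12)=3705 f(20,14)=950 f(20,16)=170 f(20,18)=19 f(20,20)=1
t=21: f(21,1)=58786 f(21,3)=90440 f(21,5)=87210 f(21,7)=62016 f(21,9)=33915 f(21,11)=14364 f(21,13)=4655 f(21,15)=1120 f(21,17)=189 f(21,19)=20 f(21,21)=1
Σ_s f(21,s) = 352716
P = 352716/2097152 = 88179/524288

Answer: 88179/524288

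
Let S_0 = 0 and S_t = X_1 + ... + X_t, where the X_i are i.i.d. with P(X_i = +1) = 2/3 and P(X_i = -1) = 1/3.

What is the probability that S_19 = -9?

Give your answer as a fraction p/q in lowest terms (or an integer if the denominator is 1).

Answer: 41344/129140163

Derivation:
To reach position -9 after 19 steps: need 5 steps of +1 and 14 steps of -1.
Number of such sequences: C(19,5) = 11628
Each has probability (2/3)^5 · (1/3)^14 = 32/1162261467
P = 11628 · 32/1162261467 = 41344/129140163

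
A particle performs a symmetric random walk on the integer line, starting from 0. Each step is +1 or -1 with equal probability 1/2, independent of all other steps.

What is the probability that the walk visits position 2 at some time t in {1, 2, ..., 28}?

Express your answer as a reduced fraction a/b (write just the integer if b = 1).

Answer: 23859587/33554432

Derivation:
Count via complement. Let g(t,s) = #length-t paths at position s with S_1..S_t all ≠ 2.
g(t,s) = g(t-1,s-1) + g(t-1,s+1) for s ≠ 2; g(t,2) = 0.
t=0: g(0,0)=1
t=1: g(1,-1)=1 g(1,1)=1
t=2: g(2,-2)=1 g(2,0)=2
t=3: g(3,-3)=1 g(3,-1)=3 g(3,1)=2
t=4: g(4,-4)=1 g(4,-2)=4 g(4,0)=5
t=5: g(5,-5)=1 g(5,-3)=5 g(5,-1)=9 g(5,1)=5
t=6: g(6,-6)=1 g(6,-4)=6 g(6,-2)=14 g(6,0)=14
t=7: g(7,-7)=1 g(7,-5)=7 g(7,-3)=20 g(7,-1)=28 g(7,1)=14
t=8: g(8,-8)=1 g(8,-6)=8 g(8,-4)=27 g(8,-2)=48 g(8,0)=42
t=9: g(9,-9)=1 g(9,-7)=9 g(9,-5)=35 g(9,-3)=75 g(9,-1)=90 g(9,1)=42
t=10: g(10,-10)=1 g(10,-8)=10 g(10,-6)=44 g(10,-4)=110 g(10,-2)=165 g(10,0)=132
t=11: g(11,-11)=1 g(11,-9)=11 g(11,-7)=54 g(11,-5)=154 g(11,-3)=275 g(11,-1)=297 g(11,1)=132
t=12: g(12,-12)=1 g(12,-10)=12 g(12,-8)=65 g(12,-6)=208 g(12,-4)=429 g(12,-2)=572 g(12,0)=429
t=13: g(13,-13)=1 g(13,-11)=13 g(13,-9)=77 g(13,-7)=273 g(13,-5)=637 g(13,-3)=1001 g(13,-1)=1001 g(13,1)=429
t=14: g(14,-14)=1 g(14,-12)=14 g(14,-10)=90 g(14,-8)=350 g(14,-6)=910 g(14,-4)=1638 g(14,-2)=2002 g(14,0)=1430
t=15: g(15,-15)=1 g(15,-13)=15 g(15,-11)=104 g(15,-9)=440 g(15,-7)=1260 g(15,-5)=2548 g(15,-3)=3640 g(15,-1)=3432 g(15,1)=1430
t=16: g(16,-16)=1 g(16,-14)=16 g(16,-12)=119 g(16,-10)=544 g(16,-8)=1700 g(16,-6)=3808 g(16,-4)=6188 g(16,-2)=7072 g(16,0)=4862
t=17: g(17,-17)=1 g(17,-15)=17 g(17,-13)=135 g(17,-11)=663 g(17,-9)=2244 g(17,-7)=5508 g(17,-5)=9996 g(17,-3)=13260 g(17,-1)=11934 g(17,1)=4862
t=18: g(18,-18)=1 g(18,-16)=18 g(18,-14)=152 g(18,-12)=798 g(18,-10)=2907 g(18,-8)=7752 g(18,-6)=15504 g(18,-4)=23256 g(18,-2)=25194 g(18,0)=16796
t=19: g(19,-19)=1 g(19,-17)=19 g(19,-15)=170 g(19,-13)=950 g(19,-11)=3705 g(19,-9)=10659 g(19,-7)=23256 g(19,-5)=38760 g(19,-3)=48450 g(19,-1)=41990 g(19,1)=16796
t=20: g(20,-20)=1 g(20,-18)=20 g(20,-16)=189 g(20,-14)=1120 g(20,-12)=4655 g(20,-10)=14364 g(20,-8)=33915 g(20,-6)=62016 g(20,-4)=87210 g(20,-2)=90440 g(20,0)=58786
t=21: g(21,-21)=1 g(21,-19)=21 g(21,-17)=209 g(21,-15)=1309 g(21,-13)=5775 g(21,-11)=19019 g(21,-9)=48279 g(21,-7)=95931 g(21,-5)=149226 g(21,-3)=177650 g(21,-1)=149226 g(21,1)=58786
t=22: g(22,-22)=1 g(22,-20)=22 g(22,-18)=230 g(22,-16)=1518 g(22,-14)=7084 g(22,-12)=24794 g(22,-10)=67298 g(22,-8)=144210 g(22,-6)=245157 g(22,-4)=326876 g(22,-2)=326876 g(22,0)=208012
t=23: g(23,-23)=1 g(23,-21)=23 g(23,-19)=252 g(23,-17)=1748 g(23,-15)=8602 g(23,-13)=31878 g(23,-11)=92092 g(23,-9)=211508 g(23,-7)=389367 g(23,-5)=572033 g(23,-3)=653752 g(23,-1)=534888 g(23,1)=208012
t=24: g(24,-24)=1 g(24,-22)=24 g(24,-20)=275 g(24,-18)=2000 g(24,-16)=10350 g(24,-14)=40480 g(24,-12)=123970 g(24,-10)=303600 g(24,-8)=600875 g(24,-6)=961400 g(24,-4)=1225785 g(24,-2)=1188640 g(24,0)=742900
t=25: g(25,-25)=1 g(25,-23)=25 g(25,-21)=299 g(25,-19)=2275 g(25,-17)=12350 g(25,-15)=50830 g(25,-13)=164450 g(25,-11)=427570 g(25,-9)=904475 g(25,-7)=1562275 g(25,-5)=2187185 g(25,-3)=2414425 g(25,-1)=1931540 g(25,1)=742900
t=26: g(26,-26)=1 g(26,-24)=26 g(26,-22)=324 g(26,-20)=2574 g(26,-18)=14625 g(26,-16)=63180 g(26,-14)=215280 g(26,-12)=592020 g(26,-10)=1332045 g(26,-8)=2466750 g(26,-6)=3749460 g(26,-4)=4601610 g(26,-2)=4345965 g(26,0)=2674440
t=27: g(27,-27)=1 g(27,-25)=27 g(27,-23)=350 g(27,-21)=2898 g(27,-19)=17199 g(27,-17)=77805 g(27,-15)=278460 g(27,-13)=807300 g(27,-11)=1924065 g(27,-9)=3798795 g(27,-7)=6216210 g(27,-5)=8351070 g(27,-3)=8947575 g(27,-1)=7020405 g(27,1)=2674440
t=28: g(28,-28)=1 g(28,-26)=28 g(28,-24)=377 g(28,-22)=3248 g(28,-20)=20097 g(28,-18)=95004 g(28,-16)=356265 g(28,-14)=1085760 g(28,-12)=2731365 g(28,-10)=5722860 g(28,-8)=10015005 g(28,-6)=14567280 g(28,-4)=17298645 g(28,-2)=15967980 g(28,0)=9694845
Paths never hitting 2: Σ_s g(28,s) = 77558760
Paths hitting 2: 2^28 - 77558760 = 190876696
P = 190876696/268435456 = 23859587/33554432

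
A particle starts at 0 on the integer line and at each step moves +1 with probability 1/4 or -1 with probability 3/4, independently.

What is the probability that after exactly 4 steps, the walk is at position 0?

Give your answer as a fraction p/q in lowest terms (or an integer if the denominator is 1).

To be at 0 after 4 steps: need exactly 2 steps of +1 and 2 of -1.
Number of such sequences: C(4,2) = 6
Each has probability (1/4)^2 · (3/4)^2 = 9/256
P = 6 · 9/256 = 27/128

Answer: 27/128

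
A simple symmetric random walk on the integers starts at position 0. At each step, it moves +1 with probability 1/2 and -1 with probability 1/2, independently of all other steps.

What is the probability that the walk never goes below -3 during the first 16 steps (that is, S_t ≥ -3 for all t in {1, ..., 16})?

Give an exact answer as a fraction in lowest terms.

Let f(t,s) = #length-t paths at position s with S_1..S_t all ≥ -3.
f(t,s) = f(t-1,s-1) + f(t-1,s+1) for s ≥ -3; f(t,s) = 0 for s < -3.
t=0: f(0,0)=1
t=1: f(1,-1)=1 f(1,1)=1
t=2: f(2,-2)=1 f(2,0)=2 f(2,2)=1
t=3: f(3,-3)=1 f(3,-1)=3 f(3,1)=3 f(3,3)=1
t=4: f(4,-2)=4 f(4,0)=6 f(4,2)=4 f(4,4)=1
t=5: f(5,-3)=4 f(5,-1)=10 f(5,1)=10 f(5,3)=5 f(5,5)=1
t=6: f(6,-2)=14 f(6,0)=20 f(6,2)=15 f(6,4)=6 f(6,6)=1
t=7: f(7,-3)=14 f(7,-1)=34 f(7,1)=35 f(7,3)=21 f(7,5)=7 f(7,7)=1
t=8: f(8,-2)=48 f(8,0)=69 f(8,2)=56 f(8,4)=28 f(8,6)=8 f(8,8)=1
t=9: f(9,-3)=48 f(9,-1)=117 f(9,1)=125 f(9,3)=84 f(9,5)=36 f(9,7)=9 f(9,9)=1
t=10: f(10,-2)=165 f(10,0)=242 f(10,2)=209 f(10,4)=120 f(10,6)=45 f(10,8)=10 f(10,10)=1
t=11: f(11,-3)=165 f(11,-1)=407 f(11,1)=451 f(11,3)=329 f(11,5)=165 f(11,7)=55 f(11,9)=11 f(11,11)=1
t=12: f(12,-2)=572 f(12,0)=858 f(12,2)=780 f(12,4)=494 f(12,6)=220 f(12,8)=66 f(12,10)=12 f(12,12)=1
t=13: f(13,-3)=572 f(13,-1)=1430 f(13,1)=1638 f(13,3)=1274 f(13,5)=714 f(13,7)=286 f(13,9)=78 f(13,11)=13 f(13,13)=1
t=14: f(14,-2)=2002 f(14,0)=3068 f(14,2)=2912 f(14,4)=1988 f(14,6)=1000 f(14,8)=364 f(14,10)=91 f(14,12)=14 f(14,14)=1
t=15: f(15,-3)=2002 f(15,-1)=5070 f(15,1)=5980 f(15,3)=4900 f(15,5)=2988 f(15,7)=1364 f(15,9)=455 f(15,11)=105 f(15,13)=15 f(15,15)=1
t=16: f(16,-2)=7072 f(16,0)=11050 f(16,2)=10880 f(16,4)=7888 f(16,6)=4352 f(16,8)=1819 f(16,10)=560 f(16,12)=120 f(16,14)=16 f(16,16)=1
Σ_s f(16,s) = 43758
P = 43758/65536 = 21879/32768

Answer: 21879/32768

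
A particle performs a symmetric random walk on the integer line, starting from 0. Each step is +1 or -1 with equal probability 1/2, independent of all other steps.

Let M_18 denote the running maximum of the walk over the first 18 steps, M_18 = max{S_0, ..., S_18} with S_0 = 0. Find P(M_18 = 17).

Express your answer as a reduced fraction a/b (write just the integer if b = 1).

Answer: 1/262144

Derivation:
Let M_18 = max(S_0,...,S_18). Use the reflection principle: for j ≥ 1, #{paths with M_18 ≥ j} = #{S_18 ≥ j} + #{S_18 ≥ j+1}.
By reflection, #{M_18 ≥ 17} = #{S_18 ≥ 17} + #{S_18 ≥ 18} = 1 + 1 = 2.
#{M_18 ≥ 18} = #{S_18 ≥ 18} + #{S_18 ≥ 19} = 1 + 0 = 1.
#{M_18 = 17} = 2 - 1 = 1.
P(M_18 = 17) = 1/262144 = 1/262144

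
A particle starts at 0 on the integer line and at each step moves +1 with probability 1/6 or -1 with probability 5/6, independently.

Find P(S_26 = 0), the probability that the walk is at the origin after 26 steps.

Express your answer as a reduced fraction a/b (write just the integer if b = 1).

To be at 0 after 26 steps: need exactly 13 steps of +1 and 13 of -1.
Number of such sequences: C(26,13) = 10400600
Each has probability (1/6)^13 · (5/6)^13 = 1220703125/170581728179578208256
P = 10400600 · 1220703125/170581728179578208256 = 1587005615234375/21322716022447276032

Answer: 1587005615234375/21322716022447276032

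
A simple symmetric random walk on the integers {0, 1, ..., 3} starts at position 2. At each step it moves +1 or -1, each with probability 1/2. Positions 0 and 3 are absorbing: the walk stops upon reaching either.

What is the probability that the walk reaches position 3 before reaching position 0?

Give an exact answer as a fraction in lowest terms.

Answer: 2/3

Derivation:
Symmetric walk (p = 1/2): the harmonic-function argument gives P(hit 3 before 0 | start at 2) = a/N.
P = 2/3 = 2/3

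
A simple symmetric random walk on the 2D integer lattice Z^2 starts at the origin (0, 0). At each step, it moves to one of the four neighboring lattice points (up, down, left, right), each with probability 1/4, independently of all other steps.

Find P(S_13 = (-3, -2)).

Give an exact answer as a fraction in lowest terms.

Let h be the number of horizontal steps (so 13-h are vertical). To end at (-3,-2) need (h-3)/2 right-steps and ((13-h)-2)/2 up-steps.
Sum over h with 3 ≤ h ≤ 11, h ≡ 1 (mod 2), 13-h ≡ 0 (mod 2):
h=3: C(13,3)·C(3,0)·C(10,4) = 286·1·210 = 60060
h=5: C(13,5)·C(5,1)·C(8,3) = 1287·5·56 = 360360
h=7: C(13,7)·C(7,2)·C(6,2) = 1716·21·15 = 540540
h=9: C(13,9)·C(9,3)·C(4,1) = 715·84·4 = 240240
h=11: C(13,11)·C(11,4)·C(2,0) = 78·330·1 = 25740
Total favorable: 1226940
Total paths: 4^13 = 67108864
P = 1226940/67108864 = 306735/16777216

Answer: 306735/16777216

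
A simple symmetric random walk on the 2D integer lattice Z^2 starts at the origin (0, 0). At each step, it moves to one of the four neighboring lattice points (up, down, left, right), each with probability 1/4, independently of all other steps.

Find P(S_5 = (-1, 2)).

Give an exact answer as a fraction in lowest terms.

Answer: 25/512

Derivation:
Let h be the number of horizontal steps (so 5-h are vertical). To end at (-1,2) need (h-1)/2 right-steps and ((5-h)+2)/2 up-steps.
Sum over h with 1 ≤ h ≤ 3, h ≡ 1 (mod 2), 5-h ≡ 0 (mod 2):
h=1: C(5,1)·C(1,0)·C(4,3) = 5·1·4 = 20
h=3: C(5,3)·C(3,1)·C(2,2) = 10·3·1 = 30
Total favorable: 50
Total paths: 4^5 = 1024
P = 50/1024 = 25/512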